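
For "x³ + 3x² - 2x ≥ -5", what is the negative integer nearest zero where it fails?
Testing negative integers from -1 downward:
x = -1: LHS = (-1)³ + 3·(-1)² - 2·(-1) = 4; 4 ≥ -5 — holds
x = -2: LHS = (-2)³ + 3·(-2)² - 2·(-2) = 8; 8 ≥ -5 — holds
x = -3: LHS = (-3)³ + 3·(-3)² - 2·(-3) = 6; 6 ≥ -5 — holds
x = -4: LHS = (-4)³ + 3·(-4)² - 2·(-4) = -8; -8 ≥ -5 — FAILS  ← closest negative counterexample to 0

Answer: x = -4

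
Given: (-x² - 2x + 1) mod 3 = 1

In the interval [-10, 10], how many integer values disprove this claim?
Counterexamples in [-10, 10]: {-10, -7, -4, -1, 2, 5, 8}.

Counting them gives 7 values.

Answer: 7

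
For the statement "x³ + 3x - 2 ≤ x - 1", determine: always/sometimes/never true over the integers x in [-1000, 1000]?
Holds at x = 0: LHS = 0³ + 3·0 - 2 = -2, RHS = 0 - 1 = -1; -2 ≤ -1 — holds
Fails at x = 1: LHS = 1³ + 3·1 - 2 = 2, RHS = 1 - 1 = 0; 2 ≤ 0 — FAILS
It is satisfied by some integers in the range but not all.

Answer: Sometimes true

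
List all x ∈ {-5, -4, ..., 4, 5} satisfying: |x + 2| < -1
An absolute value is never negative, so the left side is ≥ 0 for every x, while the right side is -1. Tightest case in [-5, 5] is x = -2:
x = -2: LHS = |(-2) + 2| = |0| = 0; 0 < -1 — FAILS
Hence LHS − RHS is never negative, i.e. LHS ≥ RHS throughout, so the claimed relation (<) fails for every integer in [-5, 5].

Answer: None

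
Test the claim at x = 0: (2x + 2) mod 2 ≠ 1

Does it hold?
x = 0: LHS = (2·0 + 2) mod 2 = 2 mod 2 = 0; 0 ≠ 1 — holds

The relation is satisfied at x = 0.

Answer: Yes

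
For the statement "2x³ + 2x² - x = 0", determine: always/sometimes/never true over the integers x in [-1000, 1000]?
Holds at x = 0: LHS = 2·0³ + 2·0² - 0 = 0; 0 = 0 — holds
Fails at x = 1: LHS = 2·1³ + 2·1² - 1 = 3; 3 = 0 — FAILS
It is satisfied by some integers in the range but not all.

Answer: Sometimes true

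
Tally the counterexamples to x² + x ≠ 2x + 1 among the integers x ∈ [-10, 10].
Track d = LHS − RHS over the integers in [-10, 10]. Equality would need d = 0, but d changes sign only between consecutive integers, jumping over 0:
x = -1: LHS = (-1)² + (-1) = 0, RHS = 2·(-1) + 1 = -1; 0 ≠ -1 — holds  (d = 1)
x = 0: LHS = 0² + 0 = 0, RHS = 2·0 + 1 = 1; 0 ≠ 1 — holds  (d = -1)
x = 1: LHS = 1² + 1 = 2, RHS = 2·1 + 1 = 3; 2 ≠ 3 — holds  (d = -1)
x = 2: LHS = 2² + 2 = 6, RHS = 2·2 + 1 = 5; 6 ≠ 5 — holds  (d = 1)
Away from these crossings d keeps a constant sign, and checking every integer in [-10, 10] confirms d ≠ 0 throughout. Hence the two sides are never equal, so the relation holds for every integer in [-10, 10].

No counterexample appears in that range.

Answer: 0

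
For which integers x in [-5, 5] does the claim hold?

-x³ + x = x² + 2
Holds for: {-2}
Fails for: {-5, -4, -3, -1, 0, 1, 2, 3, 4, 5}

Answer: {-2}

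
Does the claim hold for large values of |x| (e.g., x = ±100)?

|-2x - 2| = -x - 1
x = 100: LHS = |-2·100 - 2| = |-202| = 202, RHS = -100 - 1 = -101; 202 = -101 — FAILS
x = -100: LHS = |-2·(-100) - 2| = |198| = 198, RHS = -(-100) - 1 = 99; 198 = 99 — FAILS

Answer: No, fails for both x = 100 and x = -100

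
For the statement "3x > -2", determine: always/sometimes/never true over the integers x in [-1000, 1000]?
Holds at x = 0: LHS = 3·0 = 0; 0 > -2 — holds
Fails at x = -1: LHS = 3·(-1) = -3; -3 > -2 — FAILS
It is satisfied by some integers in the range but not all.

Answer: Sometimes true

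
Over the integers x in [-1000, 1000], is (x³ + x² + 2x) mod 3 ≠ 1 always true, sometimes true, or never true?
Holds at x = 0: LHS = (0³ + 0² + 2·0) mod 3 = 0 mod 3 = 0; 0 ≠ 1 — holds
Fails at x = 1: LHS = (1³ + 1² + 2·1) mod 3 = 4 mod 3 = 1; 1 ≠ 1 — FAILS
It is satisfied by some integers in the range but not all.

Answer: Sometimes true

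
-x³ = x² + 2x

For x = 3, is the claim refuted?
Substitute x = 3 into the relation:
x = 3: LHS = -3³ = -27, RHS = 3² + 2·3 = 15; -27 = 15 — FAILS

Since the claim fails at x = 3, this value is a counterexample.

Answer: Yes, x = 3 is a counterexample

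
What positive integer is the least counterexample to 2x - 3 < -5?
Testing positive integers:
x = 1: LHS = 2·1 - 3 = -1; -1 < -5 — FAILS  ← smallest positive counterexample

Answer: x = 1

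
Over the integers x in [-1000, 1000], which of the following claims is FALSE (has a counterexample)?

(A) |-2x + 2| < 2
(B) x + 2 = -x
(A) x = 0: LHS = |-2·0 + 2| = |2| = 2; 2 < 2 — FAILS
(B) x = 0: LHS = 0 + 2 = 2, RHS = -0 = 0; 2 = 0 — FAILS

Answer: Both A and B are false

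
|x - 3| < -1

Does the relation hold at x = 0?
x = 0: LHS = |0 - 3| = |-3| = 3; 3 < -1 — FAILS

The relation fails at x = 0, so x = 0 is a counterexample.

Answer: No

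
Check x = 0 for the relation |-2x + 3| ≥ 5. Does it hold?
x = 0: LHS = |-2·0 + 3| = |3| = 3; 3 ≥ 5 — FAILS

The relation fails at x = 0, so x = 0 is a counterexample.

Answer: No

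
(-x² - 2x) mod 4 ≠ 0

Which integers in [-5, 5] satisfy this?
Holds for: {-5, -3, -1, 1, 3, 5}
Fails for: {-4, -2, 0, 2, 4}

Answer: {-5, -3, -1, 1, 3, 5}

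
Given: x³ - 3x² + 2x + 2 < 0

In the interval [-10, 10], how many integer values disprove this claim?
Counterexamples in [-10, 10]: {0, 1, 2, 3, 4, 5, 6, 7, 8, 9, 10}.

Counting them gives 11 values.

Answer: 11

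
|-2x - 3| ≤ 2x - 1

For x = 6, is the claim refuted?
Substitute x = 6 into the relation:
x = 6: LHS = |-2·6 - 3| = |-15| = 15, RHS = 2·6 - 1 = 11; 15 ≤ 11 — FAILS

Since the claim fails at x = 6, this value is a counterexample.

Answer: Yes, x = 6 is a counterexample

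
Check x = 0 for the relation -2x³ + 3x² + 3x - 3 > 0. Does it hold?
x = 0: LHS = -2·0³ + 3·0² + 3·0 - 3 = -3; -3 > 0 — FAILS

The relation fails at x = 0, so x = 0 is a counterexample.

Answer: No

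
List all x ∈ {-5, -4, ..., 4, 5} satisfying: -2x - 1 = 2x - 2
Track d = LHS − RHS over the integers in [-5, 5]. Equality would need d = 0, but d changes sign only between consecutive integers, jumping over 0:
x = 0: LHS = -2·0 - 1 = -1, RHS = 2·0 - 2 = -2; -1 = -2 — FAILS  (d = 1)
x = 1: LHS = -2·1 - 1 = -3, RHS = 2·1 - 2 = 0; -3 = 0 — FAILS  (d = -3)
Away from these crossings d keeps a constant sign, and checking every integer in [-5, 5] confirms d ≠ 0 throughout. Hence the two sides are never equal, so the claimed relation (=) fails for every integer in [-5, 5].

Answer: None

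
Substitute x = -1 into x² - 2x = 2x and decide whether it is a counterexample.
Substitute x = -1 into the relation:
x = -1: LHS = (-1)² - 2·(-1) = 3, RHS = 2·(-1) = -2; 3 = -2 — FAILS

Since the claim fails at x = -1, this value is a counterexample.

Answer: Yes, x = -1 is a counterexample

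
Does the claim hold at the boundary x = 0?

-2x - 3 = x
x = 0: LHS = -2·0 - 3 = -3; -3 = 0 — FAILS

The relation fails at x = 0, so x = 0 is a counterexample.

Answer: No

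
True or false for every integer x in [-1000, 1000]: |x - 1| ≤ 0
The claim fails at x = 0:
x = 0: LHS = |0 - 1| = |-1| = 1; 1 ≤ 0 — FAILS

Because a single integer refutes it, the statement is false.

Answer: False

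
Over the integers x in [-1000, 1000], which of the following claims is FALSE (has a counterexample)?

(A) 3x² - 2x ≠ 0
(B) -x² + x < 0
(A) x = 0: LHS = 3·0² - 2·0 = 0; 0 ≠ 0 — FAILS
(B) x = 0: LHS = -0² + 0 = 0; 0 < 0 — FAILS

Answer: Both A and B are false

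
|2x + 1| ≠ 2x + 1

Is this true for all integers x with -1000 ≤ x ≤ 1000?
The claim fails at x = 0:
x = 0: LHS = |2·0 + 1| = |1| = 1, RHS = 2·0 + 1 = 1; 1 ≠ 1 — FAILS

Because a single integer refutes it, the statement is false.

Answer: False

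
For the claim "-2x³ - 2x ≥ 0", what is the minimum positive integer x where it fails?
Testing positive integers:
x = 1: LHS = -2·1³ - 2·1 = -4; -4 ≥ 0 — FAILS  ← smallest positive counterexample

Answer: x = 1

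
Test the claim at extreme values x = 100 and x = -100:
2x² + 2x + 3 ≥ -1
x = 100: LHS = 2·100² + 2·100 + 3 = 20203; 20203 ≥ -1 — holds
x = -100: LHS = 2·(-100)² + 2·(-100) + 3 = 19803; 19803 ≥ -1 — holds

Answer: Yes, holds for both x = 100 and x = -100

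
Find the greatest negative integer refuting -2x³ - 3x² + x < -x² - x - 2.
Testing negative integers from -1 downward:
x = -1: LHS = -2·(-1)³ - 3·(-1)² + (-1) = -2, RHS = -(-1)² - (-1) - 2 = -2; -2 < -2 — FAILS  ← closest negative counterexample to 0

Answer: x = -1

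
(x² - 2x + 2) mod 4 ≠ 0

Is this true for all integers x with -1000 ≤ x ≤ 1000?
For a polynomial with integer coefficients, its value mod 4 depends only on x mod 4, so it suffices to check one representative of each residue class, x = 0, 1, 2, 3:
x = 0: LHS = (0² - 2·0 + 2) mod 4 = 2 mod 4 = 2; 2 ≠ 0 — holds
x = 1: LHS = (1² - 2·1 + 2) mod 4 = 1 mod 4 = 1; 1 ≠ 0 — holds
x = 2: LHS = (2² - 2·2 + 2) mod 4 = 2 mod 4 = 2; 2 ≠ 0 — holds
x = 3: LHS = (3² - 2·3 + 2) mod 4 = 5 mod 4 = 1; 1 ≠ 0 — holds
The relation holds in every residue class, so the relation holds for every integer in [-1000, 1000].

No counterexample exists.

Answer: True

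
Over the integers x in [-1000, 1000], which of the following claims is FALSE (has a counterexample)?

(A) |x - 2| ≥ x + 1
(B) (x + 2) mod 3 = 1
(A) x = 1: LHS = |1 - 2| = |-1| = 1, RHS = 1 + 1 = 2; 1 ≥ 2 — FAILS
(B) x = 0: LHS = (0 + 2) mod 3 = 2 mod 3 = 2; 2 = 1 — FAILS

Answer: Both A and B are false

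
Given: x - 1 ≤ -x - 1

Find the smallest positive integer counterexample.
Testing positive integers:
x = 1: LHS = 1 - 1 = 0, RHS = -1 - 1 = -2; 0 ≤ -2 — FAILS  ← smallest positive counterexample

Answer: x = 1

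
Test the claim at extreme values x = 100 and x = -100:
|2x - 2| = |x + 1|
x = 100: LHS = |2·100 - 2| = |198| = 198, RHS = |100 + 1| = |101| = 101; 198 = 101 — FAILS
x = -100: LHS = |2·(-100) - 2| = |-202| = 202, RHS = |(-100) + 1| = |-99| = 99; 202 = 99 — FAILS

Answer: No, fails for both x = 100 and x = -100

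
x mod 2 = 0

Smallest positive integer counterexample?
Testing positive integers:
x = 1: LHS = 1 mod 2 = 1; 1 = 0 — FAILS  ← smallest positive counterexample

Answer: x = 1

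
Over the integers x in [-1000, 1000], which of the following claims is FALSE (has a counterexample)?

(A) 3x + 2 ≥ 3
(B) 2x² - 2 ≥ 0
(A) x = 0: LHS = 3·0 + 2 = 2; 2 ≥ 3 — FAILS
(B) x = 0: LHS = 2·0² - 2 = -2; -2 ≥ 0 — FAILS

Answer: Both A and B are false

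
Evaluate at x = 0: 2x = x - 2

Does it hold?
x = 0: LHS = 2·0 = 0, RHS = 0 - 2 = -2; 0 = -2 — FAILS

The relation fails at x = 0, so x = 0 is a counterexample.

Answer: No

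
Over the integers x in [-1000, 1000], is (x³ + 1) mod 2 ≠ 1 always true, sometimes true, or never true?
Holds at x = 1: LHS = (1³ + 1) mod 2 = 2 mod 2 = 0; 0 ≠ 1 — holds
Fails at x = 0: LHS = (0³ + 1) mod 2 = 1 mod 2 = 1; 1 ≠ 1 — FAILS
It is satisfied by some integers in the range but not all.

Answer: Sometimes true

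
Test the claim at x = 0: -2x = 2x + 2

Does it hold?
x = 0: LHS = -2·0 = 0, RHS = 2·0 + 2 = 2; 0 = 2 — FAILS

The relation fails at x = 0, so x = 0 is a counterexample.

Answer: No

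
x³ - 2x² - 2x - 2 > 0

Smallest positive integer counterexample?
Testing positive integers:
x = 1: LHS = 1³ - 2·1² - 2·1 - 2 = -5; -5 > 0 — FAILS  ← smallest positive counterexample

Answer: x = 1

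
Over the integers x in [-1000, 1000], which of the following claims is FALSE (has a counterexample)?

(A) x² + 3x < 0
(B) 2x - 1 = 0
(A) x = 0: LHS = 0² + 3·0 = 0; 0 < 0 — FAILS
(B) x = 0: LHS = 2·0 - 1 = -1; -1 = 0 — FAILS

Answer: Both A and B are false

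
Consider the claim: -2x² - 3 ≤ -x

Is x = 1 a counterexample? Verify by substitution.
Substitute x = 1 into the relation:
x = 1: LHS = -2·1² - 3 = -5; -5 ≤ -1 — holds

The relation holds at x = 1, so it is not a counterexample.

Answer: No, x = 1 is not a counterexample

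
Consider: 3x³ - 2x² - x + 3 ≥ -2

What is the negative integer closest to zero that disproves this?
Testing negative integers from -1 downward:
x = -1: LHS = 3·(-1)³ - 2·(-1)² - (-1) + 3 = -1; -1 ≥ -2 — holds
x = -2: LHS = 3·(-2)³ - 2·(-2)² - (-2) + 3 = -27; -27 ≥ -2 — FAILS  ← closest negative counterexample to 0

Answer: x = -2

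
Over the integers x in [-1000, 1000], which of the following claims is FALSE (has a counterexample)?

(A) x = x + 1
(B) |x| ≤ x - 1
(A) x = 0: RHS = 0 + 1 = 1; 0 = 1 — FAILS
(B) x = 0: LHS = |0| = 0, RHS = 0 - 1 = -1; 0 ≤ -1 — FAILS

Answer: Both A and B are false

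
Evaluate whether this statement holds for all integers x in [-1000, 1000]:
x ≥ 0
The claim fails at x = -1:
x = -1: -1 ≥ 0 — FAILS

Because a single integer refutes it, the statement is false.

Answer: False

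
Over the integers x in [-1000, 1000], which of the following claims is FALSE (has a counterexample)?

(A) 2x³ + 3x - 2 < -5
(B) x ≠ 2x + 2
(A) x = 0: LHS = 2·0³ + 3·0 - 2 = -2; -2 < -5 — FAILS
(B) x = -2: RHS = 2·(-2) + 2 = -2; -2 ≠ -2 — FAILS

Answer: Both A and B are false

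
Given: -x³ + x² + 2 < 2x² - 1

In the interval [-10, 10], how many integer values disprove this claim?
Counterexamples in [-10, 10]: {-10, -9, -8, -7, -6, -5, -4, -3, -2, -1, 0, 1}.

Counting them gives 12 values.

Answer: 12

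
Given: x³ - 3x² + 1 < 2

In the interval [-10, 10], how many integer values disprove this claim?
Counterexamples in [-10, 10]: {4, 5, 6, 7, 8, 9, 10}.

Counting them gives 7 values.

Answer: 7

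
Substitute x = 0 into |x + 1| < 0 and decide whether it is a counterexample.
Substitute x = 0 into the relation:
x = 0: LHS = |0 + 1| = |1| = 1; 1 < 0 — FAILS

Since the claim fails at x = 0, this value is a counterexample.

Answer: Yes, x = 0 is a counterexample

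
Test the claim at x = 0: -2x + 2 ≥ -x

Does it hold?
x = 0: LHS = -2·0 + 2 = 2, RHS = -0 = 0; 2 ≥ 0 — holds

The relation is satisfied at x = 0.

Answer: Yes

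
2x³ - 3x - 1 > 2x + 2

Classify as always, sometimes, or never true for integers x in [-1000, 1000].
Holds at x = 2: LHS = 2·2³ - 3·2 - 1 = 9, RHS = 2·2 + 2 = 6; 9 > 6 — holds
Fails at x = 0: LHS = 2·0³ - 3·0 - 1 = -1, RHS = 2·0 + 2 = 2; -1 > 2 — FAILS
It is satisfied by some integers in the range but not all.

Answer: Sometimes true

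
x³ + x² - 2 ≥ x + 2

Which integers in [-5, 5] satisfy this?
Holds for: {2, 3, 4, 5}
Fails for: {-5, -4, -3, -2, -1, 0, 1}

Answer: {2, 3, 4, 5}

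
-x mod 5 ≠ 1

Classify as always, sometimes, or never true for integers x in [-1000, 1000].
Holds at x = 0: LHS = (-0) mod 5 = 0 mod 5 = 0; 0 ≠ 1 — holds
Fails at x = -1: LHS = (-(-1)) mod 5 = 1 mod 5 = 1; 1 ≠ 1 — FAILS
It is satisfied by some integers in the range but not all.

Answer: Sometimes true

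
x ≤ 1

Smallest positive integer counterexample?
Testing positive integers:
x = 1: 1 ≤ 1 — holds
x = 2: 2 ≤ 1 — FAILS  ← smallest positive counterexample

Answer: x = 2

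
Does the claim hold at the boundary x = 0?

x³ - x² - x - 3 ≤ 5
x = 0: LHS = 0³ - 0² - 0 - 3 = -3; -3 ≤ 5 — holds

The relation is satisfied at x = 0.

Answer: Yes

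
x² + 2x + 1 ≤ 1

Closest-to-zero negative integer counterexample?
Testing negative integers from -1 downward:
x = -1: LHS = (-1)² + 2·(-1) + 1 = 0; 0 ≤ 1 — holds
x = -2: LHS = (-2)² + 2·(-2) + 1 = 1; 1 ≤ 1 — holds
x = -3: LHS = (-3)² + 2·(-3) + 1 = 4; 4 ≤ 1 — FAILS  ← closest negative counterexample to 0

Answer: x = -3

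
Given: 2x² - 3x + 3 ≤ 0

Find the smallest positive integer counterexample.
Testing positive integers:
x = 1: LHS = 2·1² - 3·1 + 3 = 2; 2 ≤ 0 — FAILS  ← smallest positive counterexample

Answer: x = 1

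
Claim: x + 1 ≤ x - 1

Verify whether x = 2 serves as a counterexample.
Substitute x = 2 into the relation:
x = 2: LHS = 2 + 1 = 3, RHS = 2 - 1 = 1; 3 ≤ 1 — FAILS

Since the claim fails at x = 2, this value is a counterexample.

Answer: Yes, x = 2 is a counterexample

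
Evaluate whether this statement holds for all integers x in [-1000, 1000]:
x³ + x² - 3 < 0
The claim fails at x = 2:
x = 2: LHS = 2³ + 2² - 3 = 9; 9 < 0 — FAILS

Because a single integer refutes it, the statement is false.

Answer: False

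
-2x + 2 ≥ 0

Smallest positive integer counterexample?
Testing positive integers:
x = 1: LHS = -2·1 + 2 = 0; 0 ≥ 0 — holds
x = 2: LHS = -2·2 + 2 = -2; -2 ≥ 0 — FAILS  ← smallest positive counterexample

Answer: x = 2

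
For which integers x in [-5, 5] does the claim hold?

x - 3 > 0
Holds for: {4, 5}
Fails for: {-5, -4, -3, -2, -1, 0, 1, 2, 3}

Answer: {4, 5}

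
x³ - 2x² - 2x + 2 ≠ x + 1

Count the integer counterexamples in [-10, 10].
Track d = LHS − RHS over the integers in [-10, 10]. Equality would need d = 0, but d changes sign only between consecutive integers, jumping over 0:
x = -2: LHS = (-2)³ - 2·(-2)² - 2·(-2) + 2 = -10, RHS = (-2) + 1 = -1; -10 ≠ -1 — holds  (d = -9)
x = -1: LHS = (-1)³ - 2·(-1)² - 2·(-1) + 2 = 1, RHS = (-1) + 1 = 0; 1 ≠ 0 — holds  (d = 1)
x = 0: LHS = 0³ - 2·0² - 2·0 + 2 = 2, RHS = 0 + 1 = 1; 2 ≠ 1 — holds  (d = 1)
x = 1: LHS = 1³ - 2·1² - 2·1 + 2 = -1, RHS = 1 + 1 = 2; -1 ≠ 2 — holds  (d = -3)
x = 2: LHS = 2³ - 2·2² - 2·2 + 2 = -2, RHS = 2 + 1 = 3; -2 ≠ 3 — holds  (d = -5)
x = 3: LHS = 3³ - 2·3² - 2·3 + 2 = 5, RHS = 3 + 1 = 4; 5 ≠ 4 — holds  (d = 1)
Away from these crossings d keeps a constant sign, and checking every integer in [-10, 10] confirms d ≠ 0 throughout. Hence the two sides are never equal, so the relation holds for every integer in [-10, 10].

No counterexample appears in that range.

Answer: 0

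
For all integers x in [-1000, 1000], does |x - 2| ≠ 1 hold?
The claim fails at x = 1:
x = 1: LHS = |1 - 2| = |-1| = 1; 1 ≠ 1 — FAILS

Because a single integer refutes it, the statement is false.

Answer: False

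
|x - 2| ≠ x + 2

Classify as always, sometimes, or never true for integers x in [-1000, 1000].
Holds at x = 1: LHS = |1 - 2| = |-1| = 1, RHS = 1 + 2 = 3; 1 ≠ 3 — holds
Fails at x = 0: LHS = |0 - 2| = |-2| = 2, RHS = 0 + 2 = 2; 2 ≠ 2 — FAILS
It is satisfied by some integers in the range but not all.

Answer: Sometimes true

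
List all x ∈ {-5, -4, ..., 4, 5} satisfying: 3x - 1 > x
Holds for: {1, 2, 3, 4, 5}
Fails for: {-5, -4, -3, -2, -1, 0}

Answer: {1, 2, 3, 4, 5}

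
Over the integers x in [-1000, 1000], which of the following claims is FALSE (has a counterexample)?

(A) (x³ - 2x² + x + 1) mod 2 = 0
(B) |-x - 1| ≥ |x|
(A) x = 0: LHS = (0³ - 2·0² + 0 + 1) mod 2 = 1 mod 2 = 1; 1 = 0 — FAILS
(B) x = -1: LHS = |-(-1) - 1| = |0| = 0, RHS = |-1| = 1; 0 ≥ 1 — FAILS

Answer: Both A and B are false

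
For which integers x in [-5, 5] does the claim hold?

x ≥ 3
Holds for: {3, 4, 5}
Fails for: {-5, -4, -3, -2, -1, 0, 1, 2}

Answer: {3, 4, 5}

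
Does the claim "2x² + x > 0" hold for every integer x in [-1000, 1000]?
The claim fails at x = 0:
x = 0: LHS = 2·0² + 0 = 0; 0 > 0 — FAILS

Because a single integer refutes it, the statement is false.

Answer: False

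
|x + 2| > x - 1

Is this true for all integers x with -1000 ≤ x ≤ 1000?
Over all integers in [-1000, 1000], LHS − RHS is smallest at x = 0, where it equals 3:
x = 0: LHS = |0 + 2| = |2| = 2, RHS = 0 - 1 = -1; 2 > -1 — holds
At the ends of the range:
x = -1000: LHS = |(-1000) + 2| = |-998| = 998, RHS = (-1000) - 1 = -1001; 998 > -1001 — holds
x = 1000: LHS = |1000 + 2| = |1002| = 1002, RHS = 1000 - 1 = 999; 1002 > 999 — holds
Hence LHS − RHS is never zero or negative, i.e. LHS > RHS throughout, so the relation holds for every integer in [-1000, 1000].

No counterexample exists.

Answer: True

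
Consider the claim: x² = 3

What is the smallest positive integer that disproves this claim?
Testing positive integers:
x = 1: LHS = 1² = 1; 1 = 3 — FAILS  ← smallest positive counterexample

Answer: x = 1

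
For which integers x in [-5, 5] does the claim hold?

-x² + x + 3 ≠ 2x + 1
Holds for: {-5, -4, -3, -1, 0, 2, 3, 4, 5}
Fails for: {-2, 1}

Answer: {-5, -4, -3, -1, 0, 2, 3, 4, 5}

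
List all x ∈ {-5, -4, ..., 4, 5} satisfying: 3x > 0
Holds for: {1, 2, 3, 4, 5}
Fails for: {-5, -4, -3, -2, -1, 0}

Answer: {1, 2, 3, 4, 5}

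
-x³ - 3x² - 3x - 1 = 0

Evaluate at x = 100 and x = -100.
x = 100: LHS = -100³ - 3·100² - 3·100 - 1 = -1030301; -1030301 = 0 — FAILS
x = -100: LHS = -(-100)³ - 3·(-100)² - 3·(-100) - 1 = 970299; 970299 = 0 — FAILS

Answer: No, fails for both x = 100 and x = -100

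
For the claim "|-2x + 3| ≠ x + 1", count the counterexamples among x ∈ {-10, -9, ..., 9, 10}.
Counterexamples in [-10, 10]: {4}.

Counting them gives 1 values.

Answer: 1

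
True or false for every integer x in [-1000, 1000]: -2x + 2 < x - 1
The claim fails at x = 0:
x = 0: LHS = -2·0 + 2 = 2, RHS = 0 - 1 = -1; 2 < -1 — FAILS

Because a single integer refutes it, the statement is false.

Answer: False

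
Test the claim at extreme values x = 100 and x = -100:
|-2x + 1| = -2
x = 100: LHS = |-2·100 + 1| = |-199| = 199; 199 = -2 — FAILS
x = -100: LHS = |-2·(-100) + 1| = |201| = 201; 201 = -2 — FAILS

Answer: No, fails for both x = 100 and x = -100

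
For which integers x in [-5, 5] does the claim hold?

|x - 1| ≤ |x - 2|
Holds for: {-5, -4, -3, -2, -1, 0, 1}
Fails for: {2, 3, 4, 5}

Answer: {-5, -4, -3, -2, -1, 0, 1}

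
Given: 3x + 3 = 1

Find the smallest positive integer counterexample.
Testing positive integers:
x = 1: LHS = 3·1 + 3 = 6; 6 = 1 — FAILS  ← smallest positive counterexample

Answer: x = 1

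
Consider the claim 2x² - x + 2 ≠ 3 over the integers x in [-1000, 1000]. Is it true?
The claim fails at x = 1:
x = 1: LHS = 2·1² - 1 + 2 = 3; 3 ≠ 3 — FAILS

Because a single integer refutes it, the statement is false.

Answer: False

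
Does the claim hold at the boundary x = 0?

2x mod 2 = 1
x = 0: LHS = (2·0) mod 2 = 0 mod 2 = 0; 0 = 1 — FAILS

The relation fails at x = 0, so x = 0 is a counterexample.

Answer: No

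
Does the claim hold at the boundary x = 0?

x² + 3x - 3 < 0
x = 0: LHS = 0² + 3·0 - 3 = -3; -3 < 0 — holds

The relation is satisfied at x = 0.

Answer: Yes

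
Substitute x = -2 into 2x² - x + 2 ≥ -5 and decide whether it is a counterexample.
Substitute x = -2 into the relation:
x = -2: LHS = 2·(-2)² - (-2) + 2 = 12; 12 ≥ -5 — holds

The relation holds at x = -2, so it is not a counterexample.

Answer: No, x = -2 is not a counterexample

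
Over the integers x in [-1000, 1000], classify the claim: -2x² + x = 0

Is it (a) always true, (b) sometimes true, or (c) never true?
Holds at x = 0: LHS = -2·0² + 0 = 0; 0 = 0 — holds
Fails at x = 1: LHS = -2·1² + 1 = -1; -1 = 0 — FAILS
It is satisfied by some integers in the range but not all.

Answer: Sometimes true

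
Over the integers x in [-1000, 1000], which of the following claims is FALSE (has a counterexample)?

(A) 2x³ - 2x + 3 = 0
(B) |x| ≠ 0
(A) x = 0: LHS = 2·0³ - 2·0 + 3 = 3; 3 = 0 — FAILS
(B) x = 0: LHS = |0| = 0; 0 ≠ 0 — FAILS

Answer: Both A and B are false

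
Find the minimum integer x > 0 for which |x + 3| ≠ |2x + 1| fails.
Testing positive integers:
x = 1: LHS = |1 + 3| = |4| = 4, RHS = |2·1 + 1| = |3| = 3; 4 ≠ 3 — holds
x = 2: LHS = |2 + 3| = |5| = 5, RHS = |2·2 + 1| = |5| = 5; 5 ≠ 5 — FAILS  ← smallest positive counterexample

Answer: x = 2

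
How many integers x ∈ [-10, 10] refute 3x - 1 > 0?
Counterexamples in [-10, 10]: {-10, -9, -8, -7, -6, -5, -4, -3, -2, -1, 0}.

Counting them gives 11 values.

Answer: 11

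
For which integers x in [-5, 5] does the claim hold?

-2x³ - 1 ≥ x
Holds for: {-5, -4, -3, -2, -1}
Fails for: {0, 1, 2, 3, 4, 5}

Answer: {-5, -4, -3, -2, -1}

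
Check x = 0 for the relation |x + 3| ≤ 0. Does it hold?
x = 0: LHS = |0 + 3| = |3| = 3; 3 ≤ 0 — FAILS

The relation fails at x = 0, so x = 0 is a counterexample.

Answer: No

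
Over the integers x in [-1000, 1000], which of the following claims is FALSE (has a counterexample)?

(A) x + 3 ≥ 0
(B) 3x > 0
(A) x = -4: LHS = (-4) + 3 = -1; -1 ≥ 0 — FAILS
(B) x = 0: LHS = 3·0 = 0; 0 > 0 — FAILS

Answer: Both A and B are false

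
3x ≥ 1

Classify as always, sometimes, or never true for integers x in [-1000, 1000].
Holds at x = 1: LHS = 3·1 = 3; 3 ≥ 1 — holds
Fails at x = 0: LHS = 3·0 = 0; 0 ≥ 1 — FAILS
It is satisfied by some integers in the range but not all.

Answer: Sometimes true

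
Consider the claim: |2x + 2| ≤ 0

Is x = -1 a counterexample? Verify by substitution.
Substitute x = -1 into the relation:
x = -1: LHS = |2·(-1) + 2| = |0| = 0; 0 ≤ 0 — holds

The claim holds here, so x = -1 is not a counterexample. (A counterexample exists elsewhere, e.g. x = 0.)

Answer: No, x = -1 is not a counterexample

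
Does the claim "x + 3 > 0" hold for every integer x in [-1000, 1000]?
The claim fails at x = -3:
x = -3: LHS = (-3) + 3 = 0; 0 > 0 — FAILS

Because a single integer refutes it, the statement is false.

Answer: False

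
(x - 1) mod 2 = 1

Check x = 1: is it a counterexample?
Substitute x = 1 into the relation:
x = 1: LHS = (1 - 1) mod 2 = 0 mod 2 = 0; 0 = 1 — FAILS

Since the claim fails at x = 1, this value is a counterexample.

Answer: Yes, x = 1 is a counterexample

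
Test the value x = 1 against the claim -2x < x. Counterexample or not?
Substitute x = 1 into the relation:
x = 1: LHS = -2·1 = -2; -2 < 1 — holds

The claim holds here, so x = 1 is not a counterexample. (A counterexample exists elsewhere, e.g. x = 0.)

Answer: No, x = 1 is not a counterexample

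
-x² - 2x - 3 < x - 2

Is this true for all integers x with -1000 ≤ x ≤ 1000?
The claim fails at x = -1:
x = -1: LHS = -(-1)² - 2·(-1) - 3 = -2, RHS = (-1) - 2 = -3; -2 < -3 — FAILS

Because a single integer refutes it, the statement is false.

Answer: False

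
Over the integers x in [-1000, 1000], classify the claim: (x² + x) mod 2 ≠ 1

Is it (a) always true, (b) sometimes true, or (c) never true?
For a polynomial with integer coefficients, its value mod 2 depends only on x mod 2, so it suffices to check one representative of each residue class, x = 0, 1:
x = 0: LHS = (0² + 0) mod 2 = 0 mod 2 = 0; 0 ≠ 1 — holds
x = 1: LHS = (1² + 1) mod 2 = 2 mod 2 = 0; 0 ≠ 1 — holds
The relation holds in every residue class, so the relation holds for every integer in [-1000, 1000].

No counterexample exists.

Answer: Always true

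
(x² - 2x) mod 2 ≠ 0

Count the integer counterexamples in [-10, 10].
Counterexamples in [-10, 10]: {-10, -8, -6, -4, -2, 0, 2, 4, 6, 8, 10}.

Counting them gives 11 values.

Answer: 11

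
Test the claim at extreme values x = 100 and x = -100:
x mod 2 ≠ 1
x = 100: LHS = 100 mod 2 = 0; 0 ≠ 1 — holds
x = -100: LHS = (-100) mod 2 = 0; 0 ≠ 1 — holds

Answer: Yes, holds for both x = 100 and x = -100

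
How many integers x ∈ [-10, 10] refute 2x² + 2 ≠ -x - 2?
Over all integers in [-10, 10], LHS − RHS is always positive; it is smallest at x = 0, where it equals 4:
x = 0: LHS = 2·0² + 2 = 2, RHS = -0 - 2 = -2; 2 ≠ -2 — holds
At the ends of the range:
x = -10: LHS = 2·(-10)² + 2 = 202, RHS = -(-10) - 2 = 8; 202 ≠ 8 — holds
x = 10: LHS = 2·10² + 2 = 202, RHS = -10 - 2 = -12; 202 ≠ -12 — holds
Hence LHS − RHS is never 0, i.e. the two sides are never equal, so the relation holds for every integer in [-10, 10].

No counterexample appears in that range.

Answer: 0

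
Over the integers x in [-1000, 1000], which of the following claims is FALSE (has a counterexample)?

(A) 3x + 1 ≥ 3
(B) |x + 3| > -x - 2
(A) x = 0: LHS = 3·0 + 1 = 1; 1 ≥ 3 — FAILS
(B) x = -3: LHS = |(-3) + 3| = |0| = 0, RHS = -(-3) - 2 = 1; 0 > 1 — FAILS

Answer: Both A and B are false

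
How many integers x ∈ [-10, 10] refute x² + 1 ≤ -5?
Counterexamples in [-10, 10]: {-10, -9, -8, -7, -6, -5, -4, -3, -2, -1, 0, 1, 2, 3, 4, 5, 6, 7, 8, 9, 10}.

Counting them gives 21 values.

Answer: 21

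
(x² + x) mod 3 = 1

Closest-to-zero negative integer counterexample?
Testing negative integers from -1 downward:
x = -1: LHS = ((-1)² + (-1)) mod 3 = 0 mod 3 = 0; 0 = 1 — FAILS  ← closest negative counterexample to 0

Answer: x = -1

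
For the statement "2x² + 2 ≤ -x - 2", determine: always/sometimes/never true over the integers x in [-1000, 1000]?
Over all integers in [-1000, 1000], LHS − RHS is smallest at x = 0, where it equals 4:
x = 0: LHS = 2·0² + 2 = 2, RHS = -0 - 2 = -2; 2 ≤ -2 — FAILS
At the ends of the range:
x = -1000: LHS = 2·(-1000)² + 2 = 2000002, RHS = -(-1000) - 2 = 998; 2000002 ≤ 998 — FAILS
x = 1000: LHS = 2·1000² + 2 = 2000002, RHS = -1000 - 2 = -1002; 2000002 ≤ -1002 — FAILS
Hence LHS − RHS is never zero or negative, i.e. LHS > RHS throughout, so the claimed relation (≤) fails for every integer in [-1000, 1000].

No integer in the range satisfies it.

Answer: Never true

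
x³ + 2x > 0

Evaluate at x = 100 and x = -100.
x = 100: LHS = 100³ + 2·100 = 1000200; 1000200 > 0 — holds
x = -100: LHS = (-100)³ + 2·(-100) = -1000200; -1000200 > 0 — FAILS

Answer: Partially: holds for x = 100, fails for x = -100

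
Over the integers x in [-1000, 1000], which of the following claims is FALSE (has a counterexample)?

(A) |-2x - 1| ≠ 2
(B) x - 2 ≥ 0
(A) Track d = LHS − RHS over the integers in [-1000, 1000]. Equality would need d = 0, but d changes sign only between consecutive integers, jumping over 0:
x = -2: LHS = |-2·(-2) - 1| = |3| = 3; 3 ≠ 2 — holds  (d = 1)
x = -1: LHS = |-2·(-1) - 1| = |1| = 1; 1 ≠ 2 — holds  (d = -1)
x = 0: LHS = |-2·0 - 1| = |-1| = 1; 1 ≠ 2 — holds  (d = -1)
x = 1: LHS = |-2·1 - 1| = |-3| = 3; 3 ≠ 2 — holds  (d = 1)
Away from these crossings d keeps a constant sign, and checking every integer in [-1000, 1000] confirms d ≠ 0 throughout. Hence the two sides are never equal, so the relation holds for every integer in [-1000, 1000].

(B) x = 0: LHS = 0 - 2 = -2; -2 ≥ 0 — FAILS

Only (B) has a counterexample.

Answer: B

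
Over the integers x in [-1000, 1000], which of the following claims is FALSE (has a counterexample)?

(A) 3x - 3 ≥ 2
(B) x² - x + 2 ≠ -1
(A) x = 0: LHS = 3·0 - 3 = -3; -3 ≥ 2 — FAILS

(B) Over all integers in [-1000, 1000], LHS − RHS is always positive; it is smallest at x = 0, where it equals 3:
x = 0: LHS = 0² - 0 + 2 = 2; 2 ≠ -1 — holds
At the ends of the range:
x = -1000: LHS = (-1000)² - (-1000) + 2 = 1001002; 1001002 ≠ -1 — holds
x = 1000: LHS = 1000² - 1000 + 2 = 999002; 999002 ≠ -1 — holds
Hence LHS − RHS is never 0, i.e. the two sides are never equal, so the relation holds for every integer in [-1000, 1000].

Only (A) has a counterexample.

Answer: A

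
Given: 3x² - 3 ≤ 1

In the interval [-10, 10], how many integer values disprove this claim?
Counterexamples in [-10, 10]: {-10, -9, -8, -7, -6, -5, -4, -3, -2, 2, 3, 4, 5, 6, 7, 8, 9, 10}.

Counting them gives 18 values.

Answer: 18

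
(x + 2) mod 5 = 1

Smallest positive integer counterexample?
Testing positive integers:
x = 1: LHS = (1 + 2) mod 5 = 3 mod 5 = 3; 3 = 1 — FAILS  ← smallest positive counterexample

Answer: x = 1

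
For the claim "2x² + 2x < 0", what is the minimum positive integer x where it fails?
Testing positive integers:
x = 1: LHS = 2·1² + 2·1 = 4; 4 < 0 — FAILS  ← smallest positive counterexample

Answer: x = 1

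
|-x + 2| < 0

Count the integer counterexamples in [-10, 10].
Counterexamples in [-10, 10]: {-10, -9, -8, -7, -6, -5, -4, -3, -2, -1, 0, 1, 2, 3, 4, 5, 6, 7, 8, 9, 10}.

Counting them gives 21 values.

Answer: 21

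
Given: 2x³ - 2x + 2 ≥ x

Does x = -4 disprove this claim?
Substitute x = -4 into the relation:
x = -4: LHS = 2·(-4)³ - 2·(-4) + 2 = -118; -118 ≥ -4 — FAILS

Since the claim fails at x = -4, this value is a counterexample.

Answer: Yes, x = -4 is a counterexample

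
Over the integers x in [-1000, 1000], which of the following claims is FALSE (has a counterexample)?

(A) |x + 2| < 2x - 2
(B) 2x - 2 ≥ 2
(A) x = 0: LHS = |0 + 2| = |2| = 2, RHS = 2·0 - 2 = -2; 2 < -2 — FAILS
(B) x = 0: LHS = 2·0 - 2 = -2; -2 ≥ 2 — FAILS

Answer: Both A and B are false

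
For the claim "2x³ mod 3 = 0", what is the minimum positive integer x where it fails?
Testing positive integers:
x = 1: LHS = (2·1³) mod 3 = 2 mod 3 = 2; 2 = 0 — FAILS  ← smallest positive counterexample

Answer: x = 1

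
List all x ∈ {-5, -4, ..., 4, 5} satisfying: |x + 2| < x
Over all integers in [-5, 5], LHS − RHS is smallest at x = 0, where it equals 2:
x = 0: LHS = |0 + 2| = |2| = 2; 2 < 0 — FAILS
At the ends of the range:
x = -5: LHS = |(-5) + 2| = |-3| = 3; 3 < -5 — FAILS
x = 5: LHS = |5 + 2| = |7| = 7; 7 < 5 — FAILS
Hence LHS − RHS is never negative, i.e. LHS ≥ RHS throughout, so the claimed relation (<) fails for every integer in [-5, 5].

Answer: None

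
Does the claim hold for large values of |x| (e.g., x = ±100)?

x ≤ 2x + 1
x = 100: RHS = 2·100 + 1 = 201; 100 ≤ 201 — holds
x = -100: RHS = 2·(-100) + 1 = -199; -100 ≤ -199 — FAILS

Answer: Partially: holds for x = 100, fails for x = -100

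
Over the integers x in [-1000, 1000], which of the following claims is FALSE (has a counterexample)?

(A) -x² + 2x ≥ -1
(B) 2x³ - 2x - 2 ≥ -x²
(A) x = -1: LHS = -(-1)² + 2·(-1) = -3; -3 ≥ -1 — FAILS
(B) x = 0: LHS = 2·0³ - 2·0 - 2 = -2, RHS = -0² = 0; -2 ≥ 0 — FAILS

Answer: Both A and B are false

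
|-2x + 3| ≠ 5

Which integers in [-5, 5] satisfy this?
Holds for: {-5, -4, -3, -2, 0, 1, 2, 3, 5}
Fails for: {-1, 4}

Answer: {-5, -4, -3, -2, 0, 1, 2, 3, 5}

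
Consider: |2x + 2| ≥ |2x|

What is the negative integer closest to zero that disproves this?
Testing negative integers from -1 downward:
x = -1: LHS = |2·(-1) + 2| = |0| = 0, RHS = |2·(-1)| = |-2| = 2; 0 ≥ 2 — FAILS  ← closest negative counterexample to 0

Answer: x = -1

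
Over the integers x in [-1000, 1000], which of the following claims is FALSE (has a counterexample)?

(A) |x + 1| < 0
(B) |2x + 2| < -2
(A) x = 0: LHS = |0 + 1| = |1| = 1; 1 < 0 — FAILS
(B) x = 0: LHS = |2·0 + 2| = |2| = 2; 2 < -2 — FAILS

Answer: Both A and B are false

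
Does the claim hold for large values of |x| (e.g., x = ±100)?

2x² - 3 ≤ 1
x = 100: LHS = 2·100² - 3 = 19997; 19997 ≤ 1 — FAILS
x = -100: LHS = 2·(-100)² - 3 = 19997; 19997 ≤ 1 — FAILS

Answer: No, fails for both x = 100 and x = -100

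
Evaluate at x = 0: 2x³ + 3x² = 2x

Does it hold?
x = 0: LHS = 2·0³ + 3·0² = 0, RHS = 2·0 = 0; 0 = 0 — holds

The relation is satisfied at x = 0.

Answer: Yes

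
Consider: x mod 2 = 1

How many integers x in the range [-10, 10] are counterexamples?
Counterexamples in [-10, 10]: {-10, -8, -6, -4, -2, 0, 2, 4, 6, 8, 10}.

Counting them gives 11 values.

Answer: 11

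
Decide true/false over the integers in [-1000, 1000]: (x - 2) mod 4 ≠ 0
The claim fails at x = 2:
x = 2: LHS = (2 - 2) mod 4 = 0 mod 4 = 0; 0 ≠ 0 — FAILS

Because a single integer refutes it, the statement is false.

Answer: False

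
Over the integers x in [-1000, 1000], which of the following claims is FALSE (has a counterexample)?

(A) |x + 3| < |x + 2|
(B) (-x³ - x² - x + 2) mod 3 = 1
(A) x = 0: LHS = |0 + 3| = |3| = 3, RHS = |0 + 2| = |2| = 2; 3 < 2 — FAILS
(B) x = 0: LHS = (-0³ - 0² - 0 + 2) mod 3 = 2 mod 3 = 2; 2 = 1 — FAILS

Answer: Both A and B are false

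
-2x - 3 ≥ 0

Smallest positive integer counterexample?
Testing positive integers:
x = 1: LHS = -2·1 - 3 = -5; -5 ≥ 0 — FAILS  ← smallest positive counterexample

Answer: x = 1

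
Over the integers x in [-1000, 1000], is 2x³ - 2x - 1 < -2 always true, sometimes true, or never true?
Holds at x = -2: LHS = 2·(-2)³ - 2·(-2) - 1 = -13; -13 < -2 — holds
Fails at x = 0: LHS = 2·0³ - 2·0 - 1 = -1; -1 < -2 — FAILS
It is satisfied by some integers in the range but not all.

Answer: Sometimes true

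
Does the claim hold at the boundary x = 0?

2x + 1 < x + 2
x = 0: LHS = 2·0 + 1 = 1, RHS = 0 + 2 = 2; 1 < 2 — holds

The relation is satisfied at x = 0.

Answer: Yes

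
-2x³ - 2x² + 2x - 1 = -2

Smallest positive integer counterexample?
Testing positive integers:
x = 1: LHS = -2·1³ - 2·1² + 2·1 - 1 = -3; -3 = -2 — FAILS  ← smallest positive counterexample

Answer: x = 1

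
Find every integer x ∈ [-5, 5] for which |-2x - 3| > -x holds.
Holds for: {-5, -4, 0, 1, 2, 3, 4, 5}
Fails for: {-3, -2, -1}

Answer: {-5, -4, 0, 1, 2, 3, 4, 5}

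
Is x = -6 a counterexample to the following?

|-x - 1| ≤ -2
Substitute x = -6 into the relation:
x = -6: LHS = |-(-6) - 1| = |5| = 5; 5 ≤ -2 — FAILS

Since the claim fails at x = -6, this value is a counterexample.

Answer: Yes, x = -6 is a counterexample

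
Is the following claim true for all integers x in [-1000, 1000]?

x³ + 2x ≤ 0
The claim fails at x = 1:
x = 1: LHS = 1³ + 2·1 = 3; 3 ≤ 0 — FAILS

Because a single integer refutes it, the statement is false.

Answer: False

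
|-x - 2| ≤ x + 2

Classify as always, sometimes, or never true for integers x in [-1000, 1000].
Holds at x = 0: LHS = |-0 - 2| = |-2| = 2, RHS = 0 + 2 = 2; 2 ≤ 2 — holds
Fails at x = -3: LHS = |-(-3) - 2| = |1| = 1, RHS = (-3) + 2 = -1; 1 ≤ -1 — FAILS
It is satisfied by some integers in the range but not all.

Answer: Sometimes true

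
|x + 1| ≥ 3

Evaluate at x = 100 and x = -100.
x = 100: LHS = |100 + 1| = |101| = 101; 101 ≥ 3 — holds
x = -100: LHS = |(-100) + 1| = |-99| = 99; 99 ≥ 3 — holds

Answer: Yes, holds for both x = 100 and x = -100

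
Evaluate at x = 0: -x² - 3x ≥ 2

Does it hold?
x = 0: LHS = -0² - 3·0 = 0; 0 ≥ 2 — FAILS

The relation fails at x = 0, so x = 0 is a counterexample.

Answer: No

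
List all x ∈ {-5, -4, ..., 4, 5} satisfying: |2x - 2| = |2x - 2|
LHS − RHS = 0 at every integer in [-5, 5]; the two sides always agree. For instance:
x = -5: LHS = |2·(-5) - 2| = |-12| = 12, RHS = |2·(-5) - 2| = |-12| = 12; 12 = 12 — holds
x = 0: LHS = |2·0 - 2| = |-2| = 2, RHS = |2·0 - 2| = |-2| = 2; 2 = 2 — holds
x = 5: LHS = |2·5 - 2| = |8| = 8, RHS = |2·5 - 2| = |8| = 8; 8 = 8 — holds
The sides are never unequal, so the relation holds for every integer in [-5, 5].

Answer: All integers in [-5, 5]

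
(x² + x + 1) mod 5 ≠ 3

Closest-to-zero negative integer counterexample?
Testing negative integers from -1 downward:
x = -1: LHS = ((-1)² + (-1) + 1) mod 5 = 1 mod 5 = 1; 1 ≠ 3 — holds
x = -2: LHS = ((-2)² + (-2) + 1) mod 5 = 3 mod 5 = 3; 3 ≠ 3 — FAILS  ← closest negative counterexample to 0

Answer: x = -2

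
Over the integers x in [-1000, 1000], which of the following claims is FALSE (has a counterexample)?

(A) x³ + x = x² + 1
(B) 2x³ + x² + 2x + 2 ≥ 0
(A) x = 0: LHS = 0³ + 0 = 0, RHS = 0² + 1 = 1; 0 = 1 — FAILS
(B) x = -1: LHS = 2·(-1)³ + (-1)² + 2·(-1) + 2 = -1; -1 ≥ 0 — FAILS

Answer: Both A and B are false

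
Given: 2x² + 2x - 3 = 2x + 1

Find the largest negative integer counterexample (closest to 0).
Testing negative integers from -1 downward:
x = -1: LHS = 2·(-1)² + 2·(-1) - 3 = -3, RHS = 2·(-1) + 1 = -1; -3 = -1 — FAILS  ← closest negative counterexample to 0

Answer: x = -1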